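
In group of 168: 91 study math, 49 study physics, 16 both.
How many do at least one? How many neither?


|A∪B| = 91+49-16 = 124
Neither = 168-124 = 44

At least one: 124; Neither: 44


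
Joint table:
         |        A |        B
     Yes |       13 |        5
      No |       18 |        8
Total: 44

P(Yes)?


P(Yes) = (13+5)/44 = 18/44 = 9/22

P(Yes) = 9/22 ≈ 40.91%


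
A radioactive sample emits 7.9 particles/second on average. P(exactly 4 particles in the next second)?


Poisson(λ=7.9): P(X=4) = e^(-λ)×λ^k/k!
= e^(-7.9) × 7.9^4 / 4!
≈ 0.0003707435405 × 3895.0081 / 24 ≈ 0.060169

P(X=4) ≈ 0.060169 ≈ 6.02%


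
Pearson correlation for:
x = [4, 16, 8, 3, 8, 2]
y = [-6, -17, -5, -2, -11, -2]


n=6, Σx=41, Σy=-43, Σxy=-434, Σx²=413, Σy²=479
r = (6×(-434) - 41×(-43))/√((6×413 - 41²)(6×479 - (-43)²))
= -841/√(797×1025) = -841/√816925 ≈ -841/903.8390 ≈ -0.9305

r ≈ -0.9305


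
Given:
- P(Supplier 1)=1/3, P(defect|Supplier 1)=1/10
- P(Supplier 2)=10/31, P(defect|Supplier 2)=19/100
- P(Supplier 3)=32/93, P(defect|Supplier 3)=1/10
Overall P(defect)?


P(B) = Σ P(B|Aᵢ)×P(Aᵢ)
  1/10×1/3 = 1/30
  19/100×10/31 = 19/310
  1/10×32/93 = 16/465
Sum = 4/31

P(defect) = 4/31 ≈ 12.90%


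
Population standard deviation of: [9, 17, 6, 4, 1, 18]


Mean = 55/6
  (9-55/6)²=1/36
  (17-55/6)²=2209/36
  (6-55/6)²=361/36
  (4-55/6)²=961/36
  (1-55/6)²=2401/36
  (18-55/6)²=2809/36
Σ(x-μ)² = 1457/6
σ² = (1457/6)/6 = 1457/36

σ = √(1457/36) ≈ 6.3618


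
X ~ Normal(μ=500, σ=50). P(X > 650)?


z = (650-500)/50 = 3.0
P(X > 650) = 1 - P(Z ≤ 3.0) = 1 - 0.9987 = 0.0013

P(X > 650) ≈ 0.0013


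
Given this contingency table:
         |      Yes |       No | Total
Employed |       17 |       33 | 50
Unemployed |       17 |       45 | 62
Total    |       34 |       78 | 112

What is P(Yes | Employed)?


P(Yes | Employed) = 17/(17+33) = 17/50

P(Yes|Employed) = 17/50 ≈ 34.00%


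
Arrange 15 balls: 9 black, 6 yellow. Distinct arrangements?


15!/(9!×6!) = 5005

5005


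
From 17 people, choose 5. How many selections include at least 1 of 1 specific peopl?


Complement: C(17,5) - C(16,5) = 6188 - 4368 = 1820

1820


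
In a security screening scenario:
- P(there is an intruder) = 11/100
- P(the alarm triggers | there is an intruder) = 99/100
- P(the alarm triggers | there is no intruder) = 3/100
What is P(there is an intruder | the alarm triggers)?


Using Bayes' theorem:
P(A|B) = P(B|A)·P(A) / P(B)

P(the alarm triggers) = 99/100 × 11/100 + 3/100 × 89/100
= 1089/10000 + 267/10000 = 339/2500

P(there is an intruder|the alarm triggers) = (1089/10000) / (339/2500) = 363/452

P(there is an intruder|the alarm triggers) = 363/452 ≈ 80.31%


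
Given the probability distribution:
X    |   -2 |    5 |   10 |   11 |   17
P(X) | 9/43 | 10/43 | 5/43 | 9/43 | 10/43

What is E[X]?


E[X] = Σ x·P(X=x)
= (-2)×(9/43) + (5)×(10/43) + (10)×(5/43) + (11)×(9/43) + (17)×(10/43)
= 351/43

E[X] = 351/43


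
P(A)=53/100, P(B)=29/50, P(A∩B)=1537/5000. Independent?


P(A)×P(B) = 1537/5000
P(A∩B) = 1537/5000
Equal ✓ → Independent

Yes, independent


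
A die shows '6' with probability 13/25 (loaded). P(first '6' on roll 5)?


Geometric: P(X=5) = (1-p)^(k-1)×p = (12/25)^4×13/25 = 269568/9765625

P(X=5) = 269568/9765625 ≈ 2.76%


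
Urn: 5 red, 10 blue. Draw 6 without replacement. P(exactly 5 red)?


Hypergeometric: C(5,5)×C(10,1)/C(15,6)
= 1×10/5005 = 2/1001

P(X=5) = 2/1001 ≈ 0.20%


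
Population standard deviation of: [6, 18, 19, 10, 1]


Mean = 54/5
  (6-54/5)²=576/25
  (18-54/5)²=1296/25
  (19-54/5)²=1681/25
  (10-54/5)²=16/25
  (1-54/5)²=2401/25
Σ(x-μ)² = 1194/5
σ² = (1194/5)/5 = 1194/25

σ = √(1194/25) ≈ 6.9109


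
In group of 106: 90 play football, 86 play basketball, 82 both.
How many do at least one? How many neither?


|A∪B| = 90+86-82 = 94
Neither = 106-94 = 12

At least one: 94; Neither: 12


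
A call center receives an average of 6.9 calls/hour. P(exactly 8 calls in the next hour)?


Poisson(λ=6.9): P(X=8) = e^(-λ)×λ^k/k!
= e^(-6.9) × 6.9^8 / 8!
≈ 0.001007785429 × 5137983.74429 / 40320 ≈ 0.128422

P(X=8) ≈ 0.128422 ≈ 12.84%


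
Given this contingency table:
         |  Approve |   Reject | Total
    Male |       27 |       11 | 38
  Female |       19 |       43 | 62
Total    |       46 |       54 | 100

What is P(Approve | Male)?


P(Approve | Male) = 27/(27+11) = 27/38

P(Approve|Male) = 27/38 ≈ 71.05%


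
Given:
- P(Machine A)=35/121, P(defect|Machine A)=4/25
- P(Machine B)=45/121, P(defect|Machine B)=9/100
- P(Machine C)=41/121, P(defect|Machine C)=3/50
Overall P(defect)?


P(B) = Σ P(B|Aᵢ)×P(Aᵢ)
  4/25×35/121 = 28/605
  9/100×45/121 = 81/2420
  3/50×41/121 = 123/6050
Sum = 1211/12100

P(defect) = 1211/12100 ≈ 10.01%


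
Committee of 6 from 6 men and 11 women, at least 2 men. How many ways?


Count by #men:
  2M,4W: C(6,2)×C(11,4)=4950
  3M,3W: C(6,3)×C(11,3)=3300
  4M,2W: C(6,4)×C(11,2)=825
  5M,1W: C(6,5)×C(11,1)=66
  6M,0W: C(6,6)×C(11,0)=1
Total = 9142

9142


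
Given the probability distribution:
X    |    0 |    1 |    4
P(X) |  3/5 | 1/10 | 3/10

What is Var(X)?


E[X] = 13/10
E[X²] = 49/10
Var(X) = E[X²] - (E[X])² = 49/10 - 169/100 = 321/100

Var(X) = 321/100 ≈ 3.2100


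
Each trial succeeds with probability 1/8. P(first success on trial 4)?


Geometric: P(X=4) = (1-p)^(k-1)×p = (7/8)^3×1/8 = 343/4096

P(X=4) = 343/4096 ≈ 8.37%


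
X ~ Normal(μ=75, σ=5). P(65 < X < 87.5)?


z₁=(65-75)/5=-2.0, z₂=(87.5-75)/5=2.5
P = Φ(2.5) - Φ(-2.0) = 0.993790 - 0.022750 = 0.971040 ≈ 0.9710

P(65 < X < 87.5) ≈ 0.9710


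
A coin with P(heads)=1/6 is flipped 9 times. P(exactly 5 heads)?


Binomial: P(X=5) = C(9,5)×p^5×(1-p)^4
= 126 × 1/7776 × 625/1296 = 4375/559872

P(X=5) = 4375/559872 ≈ 0.78%


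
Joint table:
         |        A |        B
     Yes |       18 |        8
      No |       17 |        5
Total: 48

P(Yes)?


P(Yes) = (18+8)/48 = 26/48 = 13/24

P(Yes) = 13/24 ≈ 54.17%


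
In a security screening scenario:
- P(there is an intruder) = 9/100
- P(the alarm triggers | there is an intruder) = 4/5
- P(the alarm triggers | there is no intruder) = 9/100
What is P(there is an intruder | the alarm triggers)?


Using Bayes' theorem:
P(A|B) = P(B|A)·P(A) / P(B)

P(the alarm triggers) = 4/5 × 9/100 + 9/100 × 91/100
= 9/125 + 819/10000 = 1539/10000

P(there is an intruder|the alarm triggers) = (9/125) / (1539/10000) = 80/171

P(there is an intruder|the alarm triggers) = 80/171 ≈ 46.78%


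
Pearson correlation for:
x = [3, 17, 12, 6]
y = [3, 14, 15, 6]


n=4, Σx=38, Σy=38, Σxy=463, Σx²=478, Σy²=466
r = (4×463 - 38×38)/√((4×478 - 38²)(4×466 - 38²))
= 408/√(468×420) = 408/√196560 ≈ 408/443.3509 ≈ 0.9203

r ≈ 0.9203


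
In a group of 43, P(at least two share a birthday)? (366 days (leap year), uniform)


P(all different) = Π(366-i)/366 for i=0..42
= 0.076637
P(match) = 1 - 0.076637 = 0.923363

P ≈ 0.9234 ≈ 92.34%


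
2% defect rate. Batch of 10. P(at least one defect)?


P(all good) = (49/50)^10 = 79792266297612001/97656250000000000
P(≥1 defect) = 17863983702387999/97656250000000000

P = 17863983702387999/97656250000000000 ≈ 18.29%


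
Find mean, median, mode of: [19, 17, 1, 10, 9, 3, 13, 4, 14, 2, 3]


Sorted: [1, 2, 3, 3, 4, 9, 10, 13, 14, 17, 19]
Mean = 95/11
Median = 9
Freq: {19: 1, 17: 1, 1: 1, 10: 1, 9: 1, 3: 2, 13: 1, 4: 1, 14: 1, 2: 1}
Mode: [3]

Mean=95/11, Median=9, Mode=3


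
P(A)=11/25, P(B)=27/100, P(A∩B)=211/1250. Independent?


P(A)×P(B) = 297/2500
P(A∩B) = 211/1250
Not equal → NOT independent

No, not independent


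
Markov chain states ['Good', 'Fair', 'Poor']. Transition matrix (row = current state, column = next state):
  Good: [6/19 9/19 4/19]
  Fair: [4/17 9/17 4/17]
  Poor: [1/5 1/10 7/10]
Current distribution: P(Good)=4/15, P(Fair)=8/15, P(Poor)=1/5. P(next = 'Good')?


P(next=Good) = Σᵢ P(now=i)×P(i→Good)
= 4/15×6/19 + 8/15×4/17 + 1/5×1/5
= 8/95 + 32/255 + 1/25 = 6049/24225

P = 6049/24225 ≈ 0.2497


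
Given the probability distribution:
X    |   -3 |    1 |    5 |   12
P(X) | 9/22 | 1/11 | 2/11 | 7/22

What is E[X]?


E[X] = Σ x·P(X=x)
= (-3)×(9/22) + (1)×(1/11) + (5)×(2/11) + (12)×(7/22)
= 79/22

E[X] = 79/22


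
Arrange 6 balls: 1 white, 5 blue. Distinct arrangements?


6!/(1!×5!) = 6

6


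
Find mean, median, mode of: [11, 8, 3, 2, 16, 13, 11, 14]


Sorted: [2, 3, 8, 11, 11, 13, 14, 16]
Mean = 78/8 = 39/4
Median = 11
Freq: {11: 2, 8: 1, 3: 1, 2: 1, 16: 1, 13: 1, 14: 1}
Mode: [11]

Mean=39/4, Median=11, Mode=11


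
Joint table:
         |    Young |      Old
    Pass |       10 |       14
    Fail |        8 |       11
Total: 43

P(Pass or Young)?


P(Pass∨Young) = P(Pass) + P(Young) - P(Pass∧Young)
= (24 + 18 - 10)/43 = 32/43

P = 32/43 ≈ 74.42%


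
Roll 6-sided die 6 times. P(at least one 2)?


P(no 2)^6 = (5/6)^6 = 15625/46656
P(≥1) = 1 - 15625/46656 = 31031/46656

P = 31031/46656 ≈ 66.51%


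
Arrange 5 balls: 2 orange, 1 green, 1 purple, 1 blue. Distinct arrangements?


5!/(2!×1!×1!×1!) = 60

60


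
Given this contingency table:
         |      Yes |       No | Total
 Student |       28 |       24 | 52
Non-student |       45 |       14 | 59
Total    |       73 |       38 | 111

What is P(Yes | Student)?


P(Yes | Student) = 28/(28+24) = 28/52 = 7/13

P(Yes|Student) = 7/13 ≈ 53.85%


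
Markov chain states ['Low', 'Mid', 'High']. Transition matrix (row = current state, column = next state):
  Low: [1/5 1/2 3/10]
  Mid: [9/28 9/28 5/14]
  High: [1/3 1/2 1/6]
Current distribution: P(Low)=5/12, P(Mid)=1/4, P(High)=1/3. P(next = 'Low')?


P(next=Low) = Σᵢ P(now=i)×P(i→Low)
= 5/12×1/5 + 1/4×9/28 + 1/3×1/3
= 1/12 + 9/112 + 1/9 = 277/1008

P = 277/1008 ≈ 0.2748


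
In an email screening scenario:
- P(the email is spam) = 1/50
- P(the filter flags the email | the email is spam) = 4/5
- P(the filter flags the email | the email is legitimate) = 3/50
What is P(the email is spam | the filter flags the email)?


Using Bayes' theorem:
P(A|B) = P(B|A)·P(A) / P(B)

P(the filter flags the email) = 4/5 × 1/50 + 3/50 × 49/50
= 2/125 + 147/2500 = 187/2500

P(the email is spam|the filter flags the email) = (2/125) / (187/2500) = 40/187

P(the email is spam|the filter flags the email) = 40/187 ≈ 21.39%


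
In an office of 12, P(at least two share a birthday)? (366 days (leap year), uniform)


P(all different) = Π(366-i)/366 for i=0..11
= 0.833396
P(match) = 1 - 0.833396 = 0.166604

P ≈ 0.1666 ≈ 16.66%


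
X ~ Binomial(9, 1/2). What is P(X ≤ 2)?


P(X ≤ 2) = Σ P(X=i) for i=0..2
P(X=0) = 1/512
P(X=1) = 9/512
P(X=2) = 9/128
Sum = 23/256

P(X ≤ 2) = 23/256 ≈ 8.98%


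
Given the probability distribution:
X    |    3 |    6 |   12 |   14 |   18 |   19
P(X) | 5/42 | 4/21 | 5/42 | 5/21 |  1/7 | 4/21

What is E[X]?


E[X] = Σ x·P(X=x)
= (3)×(5/42) + (6)×(4/21) + (12)×(5/42) + (14)×(5/21) + (18)×(1/7) + (19)×(4/21)
= 523/42

E[X] = 523/42


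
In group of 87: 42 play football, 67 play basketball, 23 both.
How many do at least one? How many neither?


|A∪B| = 42+67-23 = 86
Neither = 87-86 = 1

At least one: 86; Neither: 1


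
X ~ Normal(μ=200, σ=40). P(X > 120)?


z = (120-200)/40 = -2.0
P(X > 120) = 1 - P(Z ≤ -2.0) = 1 - 0.0228 = 0.9772

P(X > 120) ≈ 0.9772


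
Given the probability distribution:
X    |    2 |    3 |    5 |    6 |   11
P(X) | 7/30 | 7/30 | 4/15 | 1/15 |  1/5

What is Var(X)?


E[X] = 51/10
E[X²] = 363/10
Var(X) = E[X²] - (E[X])² = 363/10 - 2601/100 = 1029/100

Var(X) = 1029/100 ≈ 10.2900


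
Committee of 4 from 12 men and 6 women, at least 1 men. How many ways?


Count by #men:
  1M,3W: C(12,1)×C(6,3)=240
  2M,2W: C(12,2)×C(6,2)=990
  3M,1W: C(12,3)×C(6,1)=1320
  4M,0W: C(12,4)×C(6,0)=495
Total = 3045

3045


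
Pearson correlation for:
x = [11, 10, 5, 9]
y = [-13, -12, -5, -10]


n=4, Σx=35, Σy=-40, Σxy=-378, Σx²=327, Σy²=438
r = (4×(-378) - 35×(-40))/√((4×327 - 35²)(4×438 - (-40)²))
= -112/√(83×152) = -112/√12616 ≈ -112/112.3210 ≈ -0.9971

r ≈ -0.9971


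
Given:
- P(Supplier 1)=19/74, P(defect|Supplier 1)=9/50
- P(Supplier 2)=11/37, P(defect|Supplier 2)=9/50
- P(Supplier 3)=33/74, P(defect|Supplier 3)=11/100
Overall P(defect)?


P(B) = Σ P(B|Aᵢ)×P(Aᵢ)
  9/50×19/74 = 171/3700
  9/50×11/37 = 99/1850
  11/100×33/74 = 363/7400
Sum = 1101/7400

P(defect) = 1101/7400 ≈ 14.88%


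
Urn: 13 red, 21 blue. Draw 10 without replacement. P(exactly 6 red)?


Hypergeometric: C(13,6)×C(21,4)/C(34,10)
= 1716×5985/131128140 = 1197/15283

P(X=6) = 1197/15283 ≈ 7.83%


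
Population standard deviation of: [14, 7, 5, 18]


Mean = 44/4 = 11
  (14-11)²=9
  (7-11)²=16
  (5-11)²=36
  (18-11)²=49
Σ(x-μ)² = 110
σ² = 110/4 = 55/2

σ = √(55/2) ≈ 5.2440


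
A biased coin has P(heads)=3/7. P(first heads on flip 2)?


Geometric: P(X=2) = (1-p)^(k-1)×p = (4/7)^1×3/7 = 12/49

P(X=2) = 12/49 ≈ 24.49%


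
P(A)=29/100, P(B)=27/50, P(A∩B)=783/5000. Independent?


P(A)×P(B) = 783/5000
P(A∩B) = 783/5000
Equal ✓ → Independent

Yes, independent


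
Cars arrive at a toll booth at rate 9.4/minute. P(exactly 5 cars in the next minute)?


Poisson(λ=9.4): P(X=5) = e^(-λ)×λ^k/k!
= e^(-9.4) × 9.4^5 / 5!
≈ 8.272406556e-05 × 73390.40224 / 120 ≈ 0.050593

P(X=5) ≈ 0.050593 ≈ 5.06%


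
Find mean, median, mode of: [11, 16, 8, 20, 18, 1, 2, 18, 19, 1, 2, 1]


Sorted: [1, 1, 1, 2, 2, 8, 11, 16, 18, 18, 19, 20]
Mean = 117/12 = 39/4
Median = 19/2
Freq: {11: 1, 16: 1, 8: 1, 20: 1, 18: 2, 1: 3, 2: 2, 19: 1}
Mode: [1]

Mean=39/4, Median=19/2, Mode=1


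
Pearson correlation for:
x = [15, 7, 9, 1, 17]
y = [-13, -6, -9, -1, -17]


n=5, Σx=49, Σy=-46, Σxy=-608, Σx²=645, Σy²=576
r = (5×(-608) - 49×(-46))/√((5×645 - 49²)(5×576 - (-46)²))
= -786/√(824×764) = -786/√629536 ≈ -786/793.4330 ≈ -0.9906

r ≈ -0.9906


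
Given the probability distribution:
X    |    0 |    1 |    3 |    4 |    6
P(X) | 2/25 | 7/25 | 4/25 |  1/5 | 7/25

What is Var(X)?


E[X] = 81/25
E[X²] = 15
Var(X) = E[X²] - (E[X])² = 15 - 6561/625 = 2814/625

Var(X) = 2814/625 ≈ 4.5024


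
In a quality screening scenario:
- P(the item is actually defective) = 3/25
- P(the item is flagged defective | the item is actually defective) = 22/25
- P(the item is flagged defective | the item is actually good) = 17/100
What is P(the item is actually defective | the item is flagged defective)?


Using Bayes' theorem:
P(A|B) = P(B|A)·P(A) / P(B)

P(the item is flagged defective) = 22/25 × 3/25 + 17/100 × 22/25
= 66/625 + 187/1250 = 319/1250

P(the item is actually defective|the item is flagged defective) = (66/625) / (319/1250) = 12/29

P(the item is actually defective|the item is flagged defective) = 12/29 ≈ 41.38%


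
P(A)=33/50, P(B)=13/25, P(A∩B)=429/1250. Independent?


P(A)×P(B) = 429/1250
P(A∩B) = 429/1250
Equal ✓ → Independent

Yes, independent


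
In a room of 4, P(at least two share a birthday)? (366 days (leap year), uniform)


P(all different) = Π(366-i)/366 for i=0..3
= 0.983689
P(match) = 1 - 0.983689 = 0.016311

P ≈ 0.0163 ≈ 1.63%


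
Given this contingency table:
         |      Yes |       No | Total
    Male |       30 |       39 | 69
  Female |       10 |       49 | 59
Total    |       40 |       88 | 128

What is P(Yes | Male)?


P(Yes | Male) = 30/(30+39) = 30/69 = 10/23

P(Yes|Male) = 10/23 ≈ 43.48%


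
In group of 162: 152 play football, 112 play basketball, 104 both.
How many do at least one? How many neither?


|A∪B| = 152+112-104 = 160
Neither = 162-160 = 2

At least one: 160; Neither: 2


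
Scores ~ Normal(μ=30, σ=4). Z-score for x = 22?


z = (x - μ)/σ = (22 - 30)/4 = -2.0

z = -2.0


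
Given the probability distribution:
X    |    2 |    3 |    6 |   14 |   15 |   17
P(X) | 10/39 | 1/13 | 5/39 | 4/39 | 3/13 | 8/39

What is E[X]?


E[X] = Σ x·P(X=x)
= (2)×(10/39) + (3)×(1/13) + (6)×(5/39) + (14)×(4/39) + (15)×(3/13) + (17)×(8/39)
= 386/39

E[X] = 386/39


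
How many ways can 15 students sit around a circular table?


Circular arrangements of 15 distinct objects: fix one position to break rotational symmetry.
(n-1)! = 14! = 87178291200

87178291200


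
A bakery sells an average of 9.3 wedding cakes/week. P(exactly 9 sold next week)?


Poisson(λ=9.3): P(X=9) = e^(-λ)×λ^k/k!
= e^(-9.3) × 9.3^9 / 9!
≈ 9.142423148e-05 × 520411082.988 / 362880 ≈ 0.131113

P(X=9) ≈ 0.131113 ≈ 13.11%


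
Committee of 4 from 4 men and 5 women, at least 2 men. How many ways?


Count by #men:
  2M,2W: C(4,2)×C(5,2)=60
  3M,1W: C(4,3)×C(5,1)=20
  4M,0W: C(4,4)×C(5,0)=1
Total = 81

81


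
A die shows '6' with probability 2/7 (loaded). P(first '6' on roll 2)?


Geometric: P(X=2) = (1-p)^(k-1)×p = (5/7)^1×2/7 = 10/49

P(X=2) = 10/49 ≈ 20.41%


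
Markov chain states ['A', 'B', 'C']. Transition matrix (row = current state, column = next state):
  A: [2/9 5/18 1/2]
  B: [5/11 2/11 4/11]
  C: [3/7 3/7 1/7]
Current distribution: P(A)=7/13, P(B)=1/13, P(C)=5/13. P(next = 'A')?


P(next=A) = Σᵢ P(now=i)×P(i→A)
= 7/13×2/9 + 1/13×5/11 + 5/13×3/7
= 14/117 + 5/143 + 15/91 = 2878/9009

P = 2878/9009 ≈ 0.3195


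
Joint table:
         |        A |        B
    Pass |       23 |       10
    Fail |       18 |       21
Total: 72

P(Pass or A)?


P(Pass∨A) = P(Pass) + P(A) - P(Pass∧A)
= (33 + 41 - 23)/72 = 51/72 = 17/24

P = 17/24 ≈ 70.83%


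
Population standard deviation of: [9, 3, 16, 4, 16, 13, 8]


Mean = 69/7
  (9-69/7)²=36/49
  (3-69/7)²=2304/49
  (16-69/7)²=1849/49
  (4-69/7)²=1681/49
  (16-69/7)²=1849/49
  (13-69/7)²=484/49
  (8-69/7)²=169/49
Σ(x-μ)² = 1196/7
σ² = (1196/7)/7 = 1196/49

σ = √(1196/49) ≈ 4.9405


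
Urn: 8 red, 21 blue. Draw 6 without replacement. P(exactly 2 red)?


Hypergeometric: C(8,2)×C(21,4)/C(29,6)
= 28×5985/475020 = 133/377

P(X=2) = 133/377 ≈ 35.28%


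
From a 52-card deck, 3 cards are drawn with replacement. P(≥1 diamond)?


P(not a diamond) = 39/52 = 3/4
P(none in 3 draws) = (3/4)^3 = 27/64
P(≥1 diamond) = 1 - 27/64 = 37/64

P = 37/64 ≈ 57.81%


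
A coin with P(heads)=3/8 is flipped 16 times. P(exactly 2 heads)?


Binomial: P(X=2) = C(16,2)×p^2×(1-p)^14
= 120 × 9/64 × 6103515625/4398046511104 = 823974609375/35184372088832

P(X=2) = 823974609375/35184372088832 ≈ 2.34%


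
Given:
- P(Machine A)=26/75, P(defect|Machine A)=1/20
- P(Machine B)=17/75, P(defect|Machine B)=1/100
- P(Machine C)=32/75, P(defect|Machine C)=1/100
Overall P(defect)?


P(B) = Σ P(B|Aᵢ)×P(Aᵢ)
  1/20×26/75 = 13/750
  1/100×17/75 = 17/7500
  1/100×32/75 = 8/1875
Sum = 179/7500

P(defect) = 179/7500 ≈ 2.39%


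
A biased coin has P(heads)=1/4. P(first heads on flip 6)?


Geometric: P(X=6) = (1-p)^(k-1)×p = (3/4)^5×1/4 = 243/4096

P(X=6) = 243/4096 ≈ 5.93%


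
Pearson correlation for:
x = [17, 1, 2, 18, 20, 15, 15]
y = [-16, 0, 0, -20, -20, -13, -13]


n=7, Σx=88, Σy=-82, Σxy=-1422, Σx²=1468, Σy²=1394
r = (7×(-1422) - 88×(-82))/√((7×1468 - 88²)(7×1394 - (-82)²))
= -2738/√(2532×3034) = -2738/√7682088 ≈ -2738/2771.6580 ≈ -0.9879

r ≈ -0.9879


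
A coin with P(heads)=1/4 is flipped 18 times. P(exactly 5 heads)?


Binomial: P(X=5) = C(18,5)×p^5×(1-p)^13
= 8568 × 1/1024 × 1594323/67108864 = 1707519933/8589934592

P(X=5) = 1707519933/8589934592 ≈ 19.88%


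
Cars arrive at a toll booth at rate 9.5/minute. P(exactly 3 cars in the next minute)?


Poisson(λ=9.5): P(X=3) = e^(-λ)×λ^k/k!
= e^(-9.5) × 9.5^3 / 3!
≈ 7.485182989e-05 × 857.375 / 6 ≈ 0.010696

P(X=3) ≈ 0.010696 ≈ 1.07%


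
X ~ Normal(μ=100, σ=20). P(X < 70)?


z = (70-100)/20 = -1.5
P(Z < -1.5) = 0.0668

P(X < 70) ≈ 0.0668


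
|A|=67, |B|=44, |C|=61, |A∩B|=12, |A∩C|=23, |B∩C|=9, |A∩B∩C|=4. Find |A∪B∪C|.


|A∪B∪C| = 67+44+61-12-23-9+4 = 132

|A∪B∪C| = 132


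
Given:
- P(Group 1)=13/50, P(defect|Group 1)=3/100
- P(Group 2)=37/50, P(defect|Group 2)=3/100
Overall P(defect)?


P(B) = Σ P(B|Aᵢ)×P(Aᵢ)
  3/100×13/50 = 39/5000
  3/100×37/50 = 111/5000
Sum = 3/100

P(defect) = 3/100 ≈ 3.00%


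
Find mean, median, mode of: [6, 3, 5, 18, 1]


Sorted: [1, 3, 5, 6, 18]
Mean = 33/5
Median = 5
Freq: {6: 1, 3: 1, 5: 1, 18: 1, 1: 1}
Mode: No mode

Mean=33/5, Median=5, Mode=No mode


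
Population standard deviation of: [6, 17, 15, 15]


Mean = 53/4
  (6-53/4)²=841/16
  (17-53/4)²=225/16
  (15-53/4)²=49/16
  (15-53/4)²=49/16
Σ(x-μ)² = 291/4
σ² = (291/4)/4 = 291/16

σ = √(291/16) ≈ 4.2647


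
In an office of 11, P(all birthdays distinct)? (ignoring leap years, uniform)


P(all different) = Π(365-i)/365 for i=0..10
= (365/365)×(364/365)×...×(355/365)
= 0.858859

P ≈ 0.8589 ≈ 85.89%


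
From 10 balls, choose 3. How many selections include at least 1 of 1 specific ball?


Complement: C(10,3) - C(9,3) = 120 - 84 = 36

36


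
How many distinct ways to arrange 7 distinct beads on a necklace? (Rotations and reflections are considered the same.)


Free circular arrangements: rotations and reflections both identified.
(n-1)!/2 = 6!/2 = 720/2 = 360

360


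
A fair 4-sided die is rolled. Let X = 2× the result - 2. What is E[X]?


E[die] = (1+4)/2 = 5/2
E[X] = 2×5/2 - 2 = 3

E[X] = 3


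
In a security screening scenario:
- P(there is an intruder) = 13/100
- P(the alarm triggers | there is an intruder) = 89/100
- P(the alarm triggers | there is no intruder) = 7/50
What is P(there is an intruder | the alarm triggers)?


Using Bayes' theorem:
P(A|B) = P(B|A)·P(A) / P(B)

P(the alarm triggers) = 89/100 × 13/100 + 7/50 × 87/100
= 1157/10000 + 609/5000 = 19/80

P(there is an intruder|the alarm triggers) = (1157/10000) / (19/80) = 1157/2375

P(there is an intruder|the alarm triggers) = 1157/2375 ≈ 48.72%


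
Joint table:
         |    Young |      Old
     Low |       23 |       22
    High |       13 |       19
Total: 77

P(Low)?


P(Low) = (23+22)/77 = 45/77

P(Low) = 45/77 ≈ 58.44%


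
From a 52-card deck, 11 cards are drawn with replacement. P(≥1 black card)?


P(not a black card) = 26/52 = 1/2
P(none in 11 draws) = (1/2)^11 = 1/2048
P(≥1 black card) = 1 - 1/2048 = 2047/2048

P = 2047/2048 ≈ 99.95%


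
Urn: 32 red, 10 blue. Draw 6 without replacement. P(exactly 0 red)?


Hypergeometric: C(32,0)×C(10,6)/C(42,6)
= 1×210/5245786 = 15/374699

P(X=0) = 15/374699 ≈ 0.00%


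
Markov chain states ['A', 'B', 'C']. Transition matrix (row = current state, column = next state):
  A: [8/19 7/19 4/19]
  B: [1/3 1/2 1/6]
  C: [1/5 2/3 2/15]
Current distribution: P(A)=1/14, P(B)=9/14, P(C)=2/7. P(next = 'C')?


P(next=C) = Σᵢ P(now=i)×P(i→C)
= 1/14×4/19 + 9/14×1/6 + 2/7×2/15
= 2/133 + 3/28 + 4/105 = 1279/7980

P = 1279/7980 ≈ 0.1603


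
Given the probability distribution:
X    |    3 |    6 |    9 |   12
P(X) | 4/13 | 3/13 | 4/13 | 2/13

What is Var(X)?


E[X] = 90/13
E[X²] = 756/13
Var(X) = E[X²] - (E[X])² = 756/13 - 8100/169 = 1728/169

Var(X) = 1728/169 ≈ 10.2249


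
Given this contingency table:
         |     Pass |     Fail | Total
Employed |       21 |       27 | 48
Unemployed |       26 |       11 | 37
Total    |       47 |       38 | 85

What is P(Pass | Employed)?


P(Pass | Employed) = 21/(21+27) = 21/48 = 7/16

P(Pass|Employed) = 7/16 ≈ 43.75%


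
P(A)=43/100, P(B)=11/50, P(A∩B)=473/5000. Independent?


P(A)×P(B) = 473/5000
P(A∩B) = 473/5000
Equal ✓ → Independent

Yes, independent


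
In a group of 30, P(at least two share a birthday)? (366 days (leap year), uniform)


P(all different) = Π(366-i)/366 for i=0..29
= 0.294697
P(match) = 1 - 0.294697 = 0.705303

P ≈ 0.7053 ≈ 70.53%


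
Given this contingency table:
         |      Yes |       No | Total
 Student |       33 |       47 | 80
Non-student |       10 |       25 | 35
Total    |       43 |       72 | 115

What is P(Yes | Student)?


P(Yes | Student) = 33/(33+47) = 33/80

P(Yes|Student) = 33/80 ≈ 41.25%


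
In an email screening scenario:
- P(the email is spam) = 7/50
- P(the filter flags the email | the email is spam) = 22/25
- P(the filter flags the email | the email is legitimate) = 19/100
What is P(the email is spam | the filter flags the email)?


Using Bayes' theorem:
P(A|B) = P(B|A)·P(A) / P(B)

P(the filter flags the email) = 22/25 × 7/50 + 19/100 × 43/50
= 77/625 + 817/5000 = 1433/5000

P(the email is spam|the filter flags the email) = (77/625) / (1433/5000) = 616/1433

P(the email is spam|the filter flags the email) = 616/1433 ≈ 42.99%


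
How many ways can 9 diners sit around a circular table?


Circular arrangements of 9 distinct objects: fix one position to break rotational symmetry.
(n-1)! = 8! = 40320

40320


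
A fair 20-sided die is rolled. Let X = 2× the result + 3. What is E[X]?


E[die] = (1+20)/2 = 21/2
E[X] = 2×21/2 + 3 = 24

E[X] = 24


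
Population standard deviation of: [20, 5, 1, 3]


Mean = 29/4
  (20-29/4)²=2601/16
  (5-29/4)²=81/16
  (1-29/4)²=625/16
  (3-29/4)²=289/16
Σ(x-μ)² = 899/4
σ² = (899/4)/4 = 899/16

σ = √(899/16) ≈ 7.4958


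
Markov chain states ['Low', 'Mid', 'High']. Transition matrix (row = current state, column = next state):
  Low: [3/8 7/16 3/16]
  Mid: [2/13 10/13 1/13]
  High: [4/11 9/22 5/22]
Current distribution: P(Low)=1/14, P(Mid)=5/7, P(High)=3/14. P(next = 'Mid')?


P(next=Mid) = Σᵢ P(now=i)×P(i→Mid)
= 1/14×7/16 + 5/7×10/13 + 3/14×9/22
= 1/32 + 50/91 + 27/308 = 21409/32032

P = 21409/32032 ≈ 0.6684


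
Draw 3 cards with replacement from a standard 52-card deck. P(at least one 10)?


P(not a 10) = 48/52 = 12/13
P(none in 3 draws) = (12/13)^3 = 1728/2197
P(≥1 10) = 1 - 1728/2197 = 469/2197

P = 469/2197 ≈ 21.35%


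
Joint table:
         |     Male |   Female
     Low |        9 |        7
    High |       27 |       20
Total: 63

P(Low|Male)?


P(Low|Male) = 9/(9+27) = 9/36 = 1/4

P = 1/4 ≈ 25.00%


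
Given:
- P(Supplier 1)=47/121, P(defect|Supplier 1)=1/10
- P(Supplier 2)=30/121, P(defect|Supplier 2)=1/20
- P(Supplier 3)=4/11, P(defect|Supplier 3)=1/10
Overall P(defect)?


P(B) = Σ P(B|Aᵢ)×P(Aᵢ)
  1/10×47/121 = 47/1210
  1/20×30/121 = 3/242
  1/10×4/11 = 2/55
Sum = 53/605

P(defect) = 53/605 ≈ 8.76%


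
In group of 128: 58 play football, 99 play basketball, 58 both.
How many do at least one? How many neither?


|A∪B| = 58+99-58 = 99
Neither = 128-99 = 29

At least one: 99; Neither: 29


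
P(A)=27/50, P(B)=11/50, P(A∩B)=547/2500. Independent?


P(A)×P(B) = 297/2500
P(A∩B) = 547/2500
Not equal → NOT independent

No, not independent


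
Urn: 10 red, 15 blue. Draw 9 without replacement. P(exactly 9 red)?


Hypergeometric: C(10,9)×C(15,0)/C(25,9)
= 10×1/2042975 = 2/408595

P(X=9) = 2/408595 ≈ 0.00%


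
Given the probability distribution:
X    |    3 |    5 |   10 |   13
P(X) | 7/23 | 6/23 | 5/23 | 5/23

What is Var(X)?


E[X] = 166/23
E[X²] = 1558/23
Var(X) = E[X²] - (E[X])² = 1558/23 - 27556/529 = 8278/529

Var(X) = 8278/529 ≈ 15.6484


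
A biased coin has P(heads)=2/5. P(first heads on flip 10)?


Geometric: P(X=10) = (1-p)^(k-1)×p = (3/5)^9×2/5 = 39366/9765625

P(X=10) = 39366/9765625 ≈ 0.40%


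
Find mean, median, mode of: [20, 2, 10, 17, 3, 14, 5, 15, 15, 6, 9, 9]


Sorted: [2, 3, 5, 6, 9, 9, 10, 14, 15, 15, 17, 20]
Mean = 125/12
Median = 19/2
Freq: {20: 1, 2: 1, 10: 1, 17: 1, 3: 1, 14: 1, 5: 1, 15: 2, 6: 1, 9: 2}
Mode: [9, 15]

Mean=125/12, Median=19/2, Mode=[9, 15]


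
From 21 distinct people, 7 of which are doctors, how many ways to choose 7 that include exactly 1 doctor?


Choose 1 of the 7 doctors and 6 of the other 14 people:
C(7,1)×C(14,6) = 7×3003 = 21021

21021


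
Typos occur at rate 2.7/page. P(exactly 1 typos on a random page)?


Poisson(λ=2.7): P(X=1) = e^(-λ)×λ^k/k!
= e^(-2.7) × 2.7^1 / 1!
≈ 0.06720551274 × 2.7 / 1 ≈ 0.181455

P(X=1) ≈ 0.181455 ≈ 18.15%


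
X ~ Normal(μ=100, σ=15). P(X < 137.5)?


z = (137.5-100)/15 = 2.5
P(Z < 2.5) = 0.9938

P(X < 137.5) ≈ 0.9938


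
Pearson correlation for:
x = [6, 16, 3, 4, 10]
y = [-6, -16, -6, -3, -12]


n=5, Σx=39, Σy=-43, Σxy=-442, Σx²=417, Σy²=481
r = (5×(-442) - 39×(-43))/√((5×417 - 39²)(5×481 - (-43)²))
= -533/√(564×556) = -533/√313584 ≈ -533/559.9857 ≈ -0.9518

r ≈ -0.9518


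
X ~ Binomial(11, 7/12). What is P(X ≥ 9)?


P(X ≥ 9) = Σ P(X=i) for i=9..11
P(X=9) = 55486209625/743008370688
P(X=10) = 15536138695/743008370688
P(X=11) = 1977326743/743008370688
Sum = 2703691669/27518828544

P(X ≥ 9) = 2703691669/27518828544 ≈ 9.82%


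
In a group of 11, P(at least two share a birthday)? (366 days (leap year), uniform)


P(all different) = Π(366-i)/366 for i=0..10
= 0.859219
P(match) = 1 - 0.859219 = 0.140781

P ≈ 0.1408 ≈ 14.08%


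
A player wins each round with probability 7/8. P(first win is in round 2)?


Geometric: P(X=2) = (1-p)^(k-1)×p = (1/8)^1×7/8 = 7/64

P(X=2) = 7/64 ≈ 10.94%


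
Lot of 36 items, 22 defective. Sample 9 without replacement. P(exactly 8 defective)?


Hypergeometric: C(22,8)×C(14,1)/C(36,9)
= 319770×14/94143280 = 171/3596

P(X=8) = 171/3596 ≈ 4.76%


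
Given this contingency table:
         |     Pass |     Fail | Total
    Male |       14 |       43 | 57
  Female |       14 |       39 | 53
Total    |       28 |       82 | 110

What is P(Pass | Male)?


P(Pass | Male) = 14/(14+43) = 14/57

P(Pass|Male) = 14/57 ≈ 24.56%


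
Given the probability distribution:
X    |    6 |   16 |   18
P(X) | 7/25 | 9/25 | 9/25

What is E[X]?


E[X] = Σ x·P(X=x)
= (6)×(7/25) + (16)×(9/25) + (18)×(9/25)
= 348/25

E[X] = 348/25


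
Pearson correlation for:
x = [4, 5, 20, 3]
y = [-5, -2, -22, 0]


n=4, Σx=32, Σy=-29, Σxy=-470, Σx²=450, Σy²=513
r = (4×(-470) - 32×(-29))/√((4×450 - 32²)(4×513 - (-29)²))
= -952/√(776×1211) = -952/√939736 ≈ -952/969.3998 ≈ -0.9821

r ≈ -0.9821


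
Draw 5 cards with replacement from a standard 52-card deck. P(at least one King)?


P(not a King) = 48/52 = 12/13
P(none in 5 draws) = (12/13)^5 = 248832/371293
P(≥1 King) = 1 - 248832/371293 = 122461/371293

P = 122461/371293 ≈ 32.98%


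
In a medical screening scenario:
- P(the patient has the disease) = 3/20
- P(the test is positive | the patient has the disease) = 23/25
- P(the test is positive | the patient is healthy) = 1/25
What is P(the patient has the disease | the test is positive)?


Using Bayes' theorem:
P(A|B) = P(B|A)·P(A) / P(B)

P(the test is positive) = 23/25 × 3/20 + 1/25 × 17/20
= 69/500 + 17/500 = 43/250

P(the patient has the disease|the test is positive) = (69/500) / (43/250) = 69/86

P(the patient has the disease|the test is positive) = 69/86 ≈ 80.23%


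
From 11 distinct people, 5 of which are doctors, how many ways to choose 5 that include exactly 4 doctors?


Choose 4 of the 5 doctors and 1 of the other 6 people:
C(5,4)×C(6,1) = 5×6 = 30

30


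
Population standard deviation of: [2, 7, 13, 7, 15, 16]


Mean = 60/6 = 10
  (2-10)²=64
  (7-10)²=9
  (13-10)²=9
  (7-10)²=9
  (15-10)²=25
  (16-10)²=36
Σ(x-μ)² = 152
σ² = 152/6 = 76/3

σ = √(76/3) ≈ 5.0332


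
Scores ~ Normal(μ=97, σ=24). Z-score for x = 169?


z = (x - μ)/σ = (169 - 97)/24 = 3.0

z = 3.0


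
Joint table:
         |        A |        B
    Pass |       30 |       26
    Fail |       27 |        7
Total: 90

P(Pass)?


P(Pass) = (30+26)/90 = 56/90 = 28/45

P(Pass) = 28/45 ≈ 62.22%


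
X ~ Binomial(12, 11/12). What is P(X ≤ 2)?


P(X ≤ 2) = Σ P(X=i) for i=0..2
P(X=0) = 1/8916100448256
P(X=1) = 11/743008370688
P(X=2) = 1331/1486016741376
Sum = 8119/8916100448256

P(X ≤ 2) = 8119/8916100448256 ≈ 0.00%


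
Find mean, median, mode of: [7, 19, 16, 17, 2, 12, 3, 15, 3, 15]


Sorted: [2, 3, 3, 7, 12, 15, 15, 16, 17, 19]
Mean = 109/10
Median = 27/2
Freq: {7: 1, 19: 1, 16: 1, 17: 1, 2: 1, 12: 1, 3: 2, 15: 2}
Mode: [3, 15]

Mean=109/10, Median=27/2, Mode=[3, 15]


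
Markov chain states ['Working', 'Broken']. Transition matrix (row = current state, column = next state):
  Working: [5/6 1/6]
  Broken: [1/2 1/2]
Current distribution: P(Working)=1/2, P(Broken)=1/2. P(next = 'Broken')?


P(next=Broken) = Σᵢ P(now=i)×P(i→Broken)
= 1/2×1/6 + 1/2×1/2
= 1/12 + 1/4 = 1/3

P = 1/3 ≈ 0.3333


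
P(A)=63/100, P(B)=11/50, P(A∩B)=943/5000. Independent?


P(A)×P(B) = 693/5000
P(A∩B) = 943/5000
Not equal → NOT independent

No, not independent


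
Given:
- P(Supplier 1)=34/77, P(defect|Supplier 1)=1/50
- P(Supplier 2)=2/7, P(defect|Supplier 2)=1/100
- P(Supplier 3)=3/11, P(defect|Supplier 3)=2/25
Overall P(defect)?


P(B) = Σ P(B|Aᵢ)×P(Aᵢ)
  1/50×34/77 = 17/1925
  1/100×2/7 = 1/350
  2/25×3/11 = 6/275
Sum = 129/3850

P(defect) = 129/3850 ≈ 3.35%


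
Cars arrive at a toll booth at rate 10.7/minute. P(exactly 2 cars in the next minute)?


Poisson(λ=10.7): P(X=2) = e^(-λ)×λ^k/k!
= e^(-10.7) × 10.7^2 / 2!
≈ 2.254493791e-05 × 114.49 / 2 ≈ 0.001291

P(X=2) ≈ 0.001291 ≈ 0.13%


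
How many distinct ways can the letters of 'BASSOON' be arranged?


Letters: 7, freq: {'B': 1, 'A': 1, 'S': 2, 'O': 2, 'N': 1}
7!/(1!×1!×2!×2!×1!) = 5040/4 = 1260

1260


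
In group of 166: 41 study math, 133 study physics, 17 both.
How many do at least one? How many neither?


|A∪B| = 41+133-17 = 157
Neither = 166-157 = 9

At least one: 157; Neither: 9


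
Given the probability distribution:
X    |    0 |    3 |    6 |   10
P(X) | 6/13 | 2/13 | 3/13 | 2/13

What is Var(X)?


E[X] = 44/13
E[X²] = 326/13
Var(X) = E[X²] - (E[X])² = 326/13 - 1936/169 = 2302/169

Var(X) = 2302/169 ≈ 13.6213


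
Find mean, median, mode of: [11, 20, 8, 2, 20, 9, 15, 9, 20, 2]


Sorted: [2, 2, 8, 9, 9, 11, 15, 20, 20, 20]
Mean = 116/10 = 58/5
Median = 10
Freq: {11: 1, 20: 3, 8: 1, 2: 2, 9: 2, 15: 1}
Mode: [20]

Mean=58/5, Median=10, Mode=20


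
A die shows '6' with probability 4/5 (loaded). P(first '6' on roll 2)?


Geometric: P(X=2) = (1-p)^(k-1)×p = (1/5)^1×4/5 = 4/25

P(X=2) = 4/25 ≈ 16.00%


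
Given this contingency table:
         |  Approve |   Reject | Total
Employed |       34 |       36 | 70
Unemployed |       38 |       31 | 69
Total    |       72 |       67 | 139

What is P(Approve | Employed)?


P(Approve | Employed) = 34/(34+36) = 34/70 = 17/35

P(Approve|Employed) = 17/35 ≈ 48.57%


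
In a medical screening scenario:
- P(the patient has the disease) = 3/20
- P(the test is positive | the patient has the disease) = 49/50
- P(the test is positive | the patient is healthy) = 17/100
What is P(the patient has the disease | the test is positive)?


Using Bayes' theorem:
P(A|B) = P(B|A)·P(A) / P(B)

P(the test is positive) = 49/50 × 3/20 + 17/100 × 17/20
= 147/1000 + 289/2000 = 583/2000

P(the patient has the disease|the test is positive) = (147/1000) / (583/2000) = 294/583

P(the patient has the disease|the test is positive) = 294/583 ≈ 50.43%


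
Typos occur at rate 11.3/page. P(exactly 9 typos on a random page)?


Poisson(λ=11.3): P(X=9) = e^(-λ)×λ^k/k!
= e^(-11.3) × 11.3^9 / 9!
≈ 1.237292426e-05 × 3004041937.98 / 362880 ≈ 0.102427

P(X=9) ≈ 0.102427 ≈ 10.24%


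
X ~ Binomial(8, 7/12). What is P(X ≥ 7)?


P(X ≥ 7) = Σ P(X=i) for i=7..8
P(X=7) = 4117715/53747712
P(X=8) = 5764801/429981696
Sum = 38706521/429981696

P(X ≥ 7) = 38706521/429981696 ≈ 9.00%


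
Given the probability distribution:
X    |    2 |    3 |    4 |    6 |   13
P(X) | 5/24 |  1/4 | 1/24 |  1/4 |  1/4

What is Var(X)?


E[X] = 73/12
E[X²] = 55
Var(X) = E[X²] - (E[X])² = 55 - 5329/144 = 2591/144

Var(X) = 2591/144 ≈ 17.9931


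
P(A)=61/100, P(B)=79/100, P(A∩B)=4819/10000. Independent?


P(A)×P(B) = 4819/10000
P(A∩B) = 4819/10000
Equal ✓ → Independent

Yes, independent


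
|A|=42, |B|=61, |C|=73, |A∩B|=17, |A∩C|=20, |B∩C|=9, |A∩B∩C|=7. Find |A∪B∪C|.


|A∪B∪C| = 42+61+73-17-20-9+7 = 137

|A∪B∪C| = 137


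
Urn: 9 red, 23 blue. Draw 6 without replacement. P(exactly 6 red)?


Hypergeometric: C(9,6)×C(23,0)/C(32,6)
= 84×1/906192 = 1/10788

P(X=6) = 1/10788 ≈ 0.01%


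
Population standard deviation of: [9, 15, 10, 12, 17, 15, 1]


Mean = 79/7
  (9-79/7)²=256/49
  (15-79/7)²=676/49
  (10-79/7)²=81/49
  (12-79/7)²=25/49
  (17-79/7)²=1600/49
  (15-79/7)²=676/49
  (1-79/7)²=5184/49
Σ(x-μ)² = 1214/7
σ² = (1214/7)/7 = 1214/49

σ = √(1214/49) ≈ 4.9775


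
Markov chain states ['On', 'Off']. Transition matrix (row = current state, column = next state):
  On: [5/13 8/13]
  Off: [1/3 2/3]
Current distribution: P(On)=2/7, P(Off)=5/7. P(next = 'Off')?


P(next=Off) = Σᵢ P(now=i)×P(i→Off)
= 2/7×8/13 + 5/7×2/3
= 16/91 + 10/21 = 178/273

P = 178/273 ≈ 0.6520


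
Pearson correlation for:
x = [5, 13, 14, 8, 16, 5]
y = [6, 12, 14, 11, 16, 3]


n=6, Σx=61, Σy=62, Σxy=741, Σx²=735, Σy²=762
r = (6×741 - 61×62)/√((6×735 - 61²)(6×762 - 62²))
= 664/√(689×728) = 664/√501592 ≈ 664/708.2316 ≈ 0.9375

r ≈ 0.9375


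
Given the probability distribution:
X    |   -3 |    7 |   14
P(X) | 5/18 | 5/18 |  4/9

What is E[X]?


E[X] = Σ x·P(X=x)
= (-3)×(5/18) + (7)×(5/18) + (14)×(4/9)
= 22/3

E[X] = 22/3


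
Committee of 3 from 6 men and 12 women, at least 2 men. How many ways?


Count by #men:
  2M,1W: C(6,2)×C(12,1)=180
  3M,0W: C(6,3)×C(12,0)=20
Total = 200

200


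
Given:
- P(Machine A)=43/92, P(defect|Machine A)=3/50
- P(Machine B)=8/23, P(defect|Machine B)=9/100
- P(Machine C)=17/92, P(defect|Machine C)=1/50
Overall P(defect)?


P(B) = Σ P(B|Aᵢ)×P(Aᵢ)
  3/50×43/92 = 129/4600
  9/100×8/23 = 18/575
  1/50×17/92 = 17/4600
Sum = 29/460

P(defect) = 29/460 ≈ 6.30%


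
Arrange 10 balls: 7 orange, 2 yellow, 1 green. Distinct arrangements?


10!/(7!×2!×1!) = 360

360


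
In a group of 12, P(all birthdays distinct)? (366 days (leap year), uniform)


P(all different) = Π(366-i)/366 for i=0..11
= (366/366)×(365/366)×...×(355/366)
= 0.833396

P ≈ 0.8334 ≈ 83.34%


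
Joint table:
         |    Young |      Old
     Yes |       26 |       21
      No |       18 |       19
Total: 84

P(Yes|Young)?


P(Yes|Young) = 26/(26+18) = 26/44 = 13/22

P = 13/22 ≈ 59.09%


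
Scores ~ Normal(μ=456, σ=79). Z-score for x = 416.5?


z = (x - μ)/σ = (416.5 - 456)/79 = -0.5

z = -0.5


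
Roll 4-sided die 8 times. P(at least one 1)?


P(no 1)^8 = (3/4)^8 = 6561/65536
P(≥1) = 1 - 6561/65536 = 58975/65536

P = 58975/65536 ≈ 89.99%


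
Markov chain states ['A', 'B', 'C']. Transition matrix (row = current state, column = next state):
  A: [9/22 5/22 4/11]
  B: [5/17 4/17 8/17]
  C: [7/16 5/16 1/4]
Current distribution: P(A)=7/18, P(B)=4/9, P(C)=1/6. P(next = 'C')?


P(next=C) = Σᵢ P(now=i)×P(i→C)
= 7/18×4/11 + 4/9×8/17 + 1/6×1/4
= 14/99 + 32/153 + 1/24 = 5281/13464

P = 5281/13464 ≈ 0.3922


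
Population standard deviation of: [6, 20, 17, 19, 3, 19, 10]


Mean = 94/7
  (6-94/7)²=2704/49
  (20-94/7)²=2116/49
  (17-94/7)²=625/49
  (19-94/7)²=1521/49
  (3-94/7)²=5329/49
  (19-94/7)²=1521/49
  (10-94/7)²=576/49
Σ(x-μ)² = 2056/7
σ² = (2056/7)/7 = 2056/49

σ = √(2056/49) ≈ 6.4776
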